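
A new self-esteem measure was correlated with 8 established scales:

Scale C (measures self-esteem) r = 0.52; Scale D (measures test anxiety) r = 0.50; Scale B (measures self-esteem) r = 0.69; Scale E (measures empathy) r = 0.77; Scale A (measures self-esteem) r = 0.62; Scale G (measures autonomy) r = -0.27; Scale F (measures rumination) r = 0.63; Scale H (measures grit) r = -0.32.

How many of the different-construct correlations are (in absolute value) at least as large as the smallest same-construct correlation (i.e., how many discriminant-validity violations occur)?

Convergent (same construct = self-esteem): Scale C, Scale B, Scale A.
Smallest convergent = 0.52. Discriminant |r|: 0.50, 0.77, 0.27, 0.63, 0.32; count ≥ 0.52 → 2.

2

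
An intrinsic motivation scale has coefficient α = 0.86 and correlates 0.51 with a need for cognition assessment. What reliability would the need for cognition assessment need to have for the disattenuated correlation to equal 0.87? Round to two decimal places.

r_true = r_obs / √(r_xx · r_yy) ⇒ 0.87 = 0.51 / √(0.86 · r_yy).
√(0.86 · r_yy) = 0.51 / 0.87 = 0.5862; 0.86 · r_yy = 0.3436; r_yy = 0.3436 / 0.86 ≈ 0.40.

0.40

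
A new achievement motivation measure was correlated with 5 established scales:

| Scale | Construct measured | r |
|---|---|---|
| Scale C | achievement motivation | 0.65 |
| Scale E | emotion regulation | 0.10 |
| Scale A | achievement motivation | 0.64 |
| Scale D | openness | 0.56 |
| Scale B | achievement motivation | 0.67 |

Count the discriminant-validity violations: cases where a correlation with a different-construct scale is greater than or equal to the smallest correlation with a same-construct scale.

Convergent (same construct = achievement motivation): Scale C, Scale A, Scale B.
Smallest convergent = 0.64. Discriminant values: 0.10, 0.56; count ≥ 0.64 → 0.

0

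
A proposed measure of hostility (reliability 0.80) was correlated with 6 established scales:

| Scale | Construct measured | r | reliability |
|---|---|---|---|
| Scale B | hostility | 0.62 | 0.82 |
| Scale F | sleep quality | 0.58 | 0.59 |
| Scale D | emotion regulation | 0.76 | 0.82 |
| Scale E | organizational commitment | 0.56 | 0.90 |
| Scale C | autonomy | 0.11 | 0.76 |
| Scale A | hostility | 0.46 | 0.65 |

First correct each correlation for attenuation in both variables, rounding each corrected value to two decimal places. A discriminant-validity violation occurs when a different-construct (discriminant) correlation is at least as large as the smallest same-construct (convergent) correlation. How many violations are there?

3

Disattenuated r (r / √(r_scale · r_new)):
  Scale B (conv): 0.62 / √(0.82·0.80) = 0.77
  Scale F (disc): 0.58 / √(0.59·0.80) = 0.84
  Scale D (disc): 0.76 / √(0.82·0.80) = 0.94
  Scale E (disc): 0.56 / √(0.90·0.80) = 0.66
  Scale C (disc): 0.11 / √(0.76·0.80) = 0.14
  Scale A (conv): 0.46 / √(0.65·0.80) = 0.64
Smallest convergent = 0.64. Discriminant values: 0.84, 0.94, 0.66, 0.14; count ≥ 0.64 → 3.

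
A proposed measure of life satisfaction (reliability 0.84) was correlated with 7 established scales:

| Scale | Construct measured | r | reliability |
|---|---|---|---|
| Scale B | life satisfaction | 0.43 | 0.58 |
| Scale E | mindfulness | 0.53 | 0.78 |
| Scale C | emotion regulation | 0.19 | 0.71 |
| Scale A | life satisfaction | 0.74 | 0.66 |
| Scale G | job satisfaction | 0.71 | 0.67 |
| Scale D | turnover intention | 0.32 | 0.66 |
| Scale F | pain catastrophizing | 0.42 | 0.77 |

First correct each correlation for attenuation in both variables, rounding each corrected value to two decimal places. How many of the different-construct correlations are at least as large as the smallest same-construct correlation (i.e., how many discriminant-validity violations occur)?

Disattenuated r (r / √(r_scale · r_new)):
  Scale B (conv): 0.43 / √(0.58·0.84) = 0.62
  Scale E (disc): 0.53 / √(0.78·0.84) = 0.65
  Scale C (disc): 0.19 / √(0.71·0.84) = 0.25
  Scale A (conv): 0.74 / √(0.66·0.84) = 0.99
  Scale G (disc): 0.71 / √(0.67·0.84) = 0.95
  Scale D (disc): 0.32 / √(0.66·0.84) = 0.43
  Scale F (disc): 0.42 / √(0.77·0.84) = 0.52
Smallest convergent = 0.62. Discriminant values: 0.65, 0.25, 0.95, 0.43, 0.52; count ≥ 0.62 → 2.

2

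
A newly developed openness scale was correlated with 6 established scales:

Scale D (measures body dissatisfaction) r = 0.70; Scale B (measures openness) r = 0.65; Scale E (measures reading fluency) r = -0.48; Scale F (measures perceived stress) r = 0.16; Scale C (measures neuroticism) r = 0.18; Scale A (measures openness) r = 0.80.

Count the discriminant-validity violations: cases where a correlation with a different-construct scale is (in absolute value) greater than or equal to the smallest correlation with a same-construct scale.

1

Convergent (same construct = openness): Scale B, Scale A.
Smallest convergent = 0.65. Discriminant |r|: 0.70, 0.48, 0.16, 0.18; count ≥ 0.65 → 1.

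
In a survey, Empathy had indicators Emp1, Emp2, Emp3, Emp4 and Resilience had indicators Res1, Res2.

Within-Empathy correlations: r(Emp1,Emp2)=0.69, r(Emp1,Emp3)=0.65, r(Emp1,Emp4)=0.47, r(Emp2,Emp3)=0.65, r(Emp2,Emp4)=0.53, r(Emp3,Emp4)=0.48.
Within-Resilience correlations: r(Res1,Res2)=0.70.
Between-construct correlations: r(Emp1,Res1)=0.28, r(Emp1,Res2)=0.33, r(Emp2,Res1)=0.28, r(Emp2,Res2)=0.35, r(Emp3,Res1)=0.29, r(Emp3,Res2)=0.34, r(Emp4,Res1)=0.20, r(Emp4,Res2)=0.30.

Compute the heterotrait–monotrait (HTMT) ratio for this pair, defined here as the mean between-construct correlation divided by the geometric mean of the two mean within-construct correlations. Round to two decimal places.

Mean between = 2.37/8 = 0.2963.
Mean within-Emp = 3.47/6 = 0.5783; mean within-Res = 0.70/1 = 0.7000.
Geometric mean = √(0.5783 × 0.7000) = 0.6362.
HTMT = 0.2963 / 0.6362 = 0.47.

0.47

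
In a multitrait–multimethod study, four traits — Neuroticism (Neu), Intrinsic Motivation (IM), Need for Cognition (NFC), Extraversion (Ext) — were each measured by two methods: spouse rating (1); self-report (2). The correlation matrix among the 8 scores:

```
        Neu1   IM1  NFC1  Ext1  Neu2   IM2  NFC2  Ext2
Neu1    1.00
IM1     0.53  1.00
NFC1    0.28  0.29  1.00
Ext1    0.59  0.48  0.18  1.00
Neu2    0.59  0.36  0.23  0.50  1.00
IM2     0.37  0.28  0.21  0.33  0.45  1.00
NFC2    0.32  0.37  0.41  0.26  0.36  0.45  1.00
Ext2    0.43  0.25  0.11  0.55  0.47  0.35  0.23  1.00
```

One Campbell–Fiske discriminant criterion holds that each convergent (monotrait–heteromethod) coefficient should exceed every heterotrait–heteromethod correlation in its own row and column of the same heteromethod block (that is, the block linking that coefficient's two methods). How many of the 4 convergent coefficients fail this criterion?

Convergent coefficients and their comparison sets:
Neu (methods 1·2): 0.59 vs {0.37, 0.36, 0.32, 0.23, 0.43, 0.50} → pass.
IM (methods 1·2): 0.28 vs {0.36, 0.37, 0.37, 0.21, 0.25, 0.33} → fail.
NFC (methods 1·2): 0.41 vs {0.23, 0.32, 0.21, 0.37, 0.11, 0.26} → pass.
Ext (methods 1·2): 0.55 vs {0.50, 0.43, 0.33, 0.25, 0.26, 0.11} → pass.
1 of 4 fail.

1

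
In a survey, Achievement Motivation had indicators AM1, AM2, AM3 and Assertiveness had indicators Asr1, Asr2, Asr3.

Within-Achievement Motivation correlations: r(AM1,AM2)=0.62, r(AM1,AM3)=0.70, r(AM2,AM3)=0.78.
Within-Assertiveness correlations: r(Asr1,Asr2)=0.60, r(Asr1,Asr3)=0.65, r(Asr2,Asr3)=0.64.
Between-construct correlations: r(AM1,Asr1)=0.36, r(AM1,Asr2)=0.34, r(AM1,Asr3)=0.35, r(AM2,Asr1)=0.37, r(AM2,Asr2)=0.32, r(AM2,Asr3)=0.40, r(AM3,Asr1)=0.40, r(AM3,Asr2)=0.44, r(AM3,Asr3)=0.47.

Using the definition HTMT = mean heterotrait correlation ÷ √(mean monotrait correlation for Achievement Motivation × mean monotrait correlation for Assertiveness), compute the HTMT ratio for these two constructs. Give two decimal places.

0.58

Mean heterotrait r = 3.45/9 = 0.3833.
Mean within-AM = 2.10/3 = 0.7000; mean within-Asr = 1.89/3 = 0.6300.
Geometric mean = √(0.7000 × 0.6300) = 0.6641.
HTMT = 0.3833 / 0.6641 = 0.58.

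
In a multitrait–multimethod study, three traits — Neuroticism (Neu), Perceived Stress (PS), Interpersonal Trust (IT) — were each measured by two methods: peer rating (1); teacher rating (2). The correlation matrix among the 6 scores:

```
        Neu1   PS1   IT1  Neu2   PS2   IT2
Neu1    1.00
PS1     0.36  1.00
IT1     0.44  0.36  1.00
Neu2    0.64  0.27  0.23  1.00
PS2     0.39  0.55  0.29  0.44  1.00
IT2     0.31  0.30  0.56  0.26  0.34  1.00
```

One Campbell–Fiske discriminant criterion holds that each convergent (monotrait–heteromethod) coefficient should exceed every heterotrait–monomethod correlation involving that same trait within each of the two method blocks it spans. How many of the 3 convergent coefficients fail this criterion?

0

Each convergent coefficient versus the relevant comparison correlations:
Neu (methods 1·2): 0.64 vs {0.36, 0.44, 0.44, 0.26} → pass.
PS (methods 1·2): 0.55 vs {0.36, 0.44, 0.36, 0.34} → pass.
IT (methods 1·2): 0.56 vs {0.44, 0.26, 0.36, 0.34} → pass.
0 of 3 fail.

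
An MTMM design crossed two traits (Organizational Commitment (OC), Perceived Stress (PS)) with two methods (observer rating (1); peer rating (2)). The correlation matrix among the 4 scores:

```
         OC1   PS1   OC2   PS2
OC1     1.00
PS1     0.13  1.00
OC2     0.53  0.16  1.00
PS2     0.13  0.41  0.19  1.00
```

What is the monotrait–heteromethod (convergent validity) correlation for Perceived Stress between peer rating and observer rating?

Same trait (PS), different methods: r(PS2, PS1) = 0.41.

0.41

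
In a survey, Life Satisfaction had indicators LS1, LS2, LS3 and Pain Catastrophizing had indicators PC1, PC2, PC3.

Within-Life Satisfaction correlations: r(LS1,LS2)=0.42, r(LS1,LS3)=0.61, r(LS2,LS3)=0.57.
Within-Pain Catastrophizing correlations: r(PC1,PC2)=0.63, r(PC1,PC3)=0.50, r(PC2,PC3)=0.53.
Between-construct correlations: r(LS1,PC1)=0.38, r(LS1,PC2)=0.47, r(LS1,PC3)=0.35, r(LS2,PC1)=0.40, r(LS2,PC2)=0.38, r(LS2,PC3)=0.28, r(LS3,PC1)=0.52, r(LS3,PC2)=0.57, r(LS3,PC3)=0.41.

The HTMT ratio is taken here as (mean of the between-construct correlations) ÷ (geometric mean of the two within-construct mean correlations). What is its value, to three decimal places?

Mean heterotrait r = 3.76/9 = 0.4178.
Mean within-LS = 1.60/3 = 0.5333; mean within-PC = 1.66/3 = 0.5533.
Geometric mean = √(0.5333 × 0.5533) = 0.5432.
HTMT = 0.4178 / 0.5432 = 0.769.

0.769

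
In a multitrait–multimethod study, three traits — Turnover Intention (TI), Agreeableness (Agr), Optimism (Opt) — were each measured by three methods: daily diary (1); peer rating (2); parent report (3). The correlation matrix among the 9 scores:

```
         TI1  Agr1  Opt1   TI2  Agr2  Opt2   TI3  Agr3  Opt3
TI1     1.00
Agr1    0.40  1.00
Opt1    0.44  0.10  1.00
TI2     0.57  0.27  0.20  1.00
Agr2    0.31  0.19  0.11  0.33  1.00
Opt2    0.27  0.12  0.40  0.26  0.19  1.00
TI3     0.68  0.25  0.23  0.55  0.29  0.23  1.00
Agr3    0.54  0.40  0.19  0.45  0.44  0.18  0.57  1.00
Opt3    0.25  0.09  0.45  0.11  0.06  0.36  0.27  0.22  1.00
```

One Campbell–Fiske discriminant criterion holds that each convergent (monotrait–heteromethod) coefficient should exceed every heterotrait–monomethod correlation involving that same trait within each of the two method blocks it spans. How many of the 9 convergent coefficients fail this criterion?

Each convergent coefficient versus the relevant comparison correlations:
TI (methods 1·2): 0.57 vs {0.40, 0.33, 0.44, 0.26} → pass.
TI (methods 1·3): 0.68 vs {0.40, 0.57, 0.44, 0.27} → pass.
TI (methods 2·3): 0.55 vs {0.33, 0.57, 0.26, 0.27} → fail.
Agr (methods 1·2): 0.19 vs {0.40, 0.33, 0.10, 0.19} → fail.
Agr (methods 1·3): 0.40 vs {0.40, 0.57, 0.10, 0.22} → fail.
Agr (methods 2·3): 0.44 vs {0.33, 0.57, 0.19, 0.22} → fail.
Opt (methods 1·2): 0.40 vs {0.44, 0.26, 0.10, 0.19} → fail.
Opt (methods 1·3): 0.45 vs {0.44, 0.27, 0.10, 0.22} → pass.
Opt (methods 2·3): 0.36 vs {0.26, 0.27, 0.19, 0.22} → pass.
5 of 9 fail.

5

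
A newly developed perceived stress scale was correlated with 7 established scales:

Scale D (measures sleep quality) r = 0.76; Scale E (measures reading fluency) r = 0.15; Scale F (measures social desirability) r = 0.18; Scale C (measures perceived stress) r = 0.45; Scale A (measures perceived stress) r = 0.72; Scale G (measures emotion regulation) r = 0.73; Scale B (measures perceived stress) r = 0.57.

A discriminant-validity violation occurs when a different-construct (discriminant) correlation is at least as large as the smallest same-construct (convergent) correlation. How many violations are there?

2

Convergent (same construct = perceived stress): Scale C, Scale A, Scale B.
Smallest convergent = 0.45. Discriminant values: 0.76, 0.15, 0.18, 0.73; count ≥ 0.45 → 2.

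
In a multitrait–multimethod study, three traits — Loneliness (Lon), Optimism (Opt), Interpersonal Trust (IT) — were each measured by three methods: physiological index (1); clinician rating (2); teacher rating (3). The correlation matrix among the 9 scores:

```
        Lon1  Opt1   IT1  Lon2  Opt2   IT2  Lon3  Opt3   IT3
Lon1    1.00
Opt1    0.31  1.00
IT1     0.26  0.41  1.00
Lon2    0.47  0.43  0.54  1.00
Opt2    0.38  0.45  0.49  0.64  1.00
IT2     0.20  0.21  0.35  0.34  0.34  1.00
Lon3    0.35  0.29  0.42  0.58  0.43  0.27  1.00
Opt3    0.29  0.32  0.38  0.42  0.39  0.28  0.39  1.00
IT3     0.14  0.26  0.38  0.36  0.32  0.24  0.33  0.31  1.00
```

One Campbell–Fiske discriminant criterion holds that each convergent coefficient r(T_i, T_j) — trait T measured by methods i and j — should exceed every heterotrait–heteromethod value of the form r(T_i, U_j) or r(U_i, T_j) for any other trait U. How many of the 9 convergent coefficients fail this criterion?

8

Convergent coefficients and their comparison sets:
Lon (methods 1·2): 0.47 vs {0.38, 0.43, 0.20, 0.54} → fail.
Lon (methods 1·3): 0.35 vs {0.29, 0.29, 0.14, 0.42} → fail.
Lon (methods 2·3): 0.58 vs {0.42, 0.43, 0.36, 0.27} → pass.
Opt (methods 1·2): 0.45 vs {0.43, 0.38, 0.21, 0.49} → fail.
Opt (methods 1·3): 0.32 vs {0.29, 0.29, 0.26, 0.38} → fail.
Opt (methods 2·3): 0.39 vs {0.43, 0.42, 0.32, 0.28} → fail.
IT (methods 1·2): 0.35 vs {0.54, 0.20, 0.49, 0.21} → fail.
IT (methods 1·3): 0.38 vs {0.42, 0.14, 0.38, 0.26} → fail.
IT (methods 2·3): 0.24 vs {0.27, 0.36, 0.28, 0.32} → fail.
8 of 9 fail.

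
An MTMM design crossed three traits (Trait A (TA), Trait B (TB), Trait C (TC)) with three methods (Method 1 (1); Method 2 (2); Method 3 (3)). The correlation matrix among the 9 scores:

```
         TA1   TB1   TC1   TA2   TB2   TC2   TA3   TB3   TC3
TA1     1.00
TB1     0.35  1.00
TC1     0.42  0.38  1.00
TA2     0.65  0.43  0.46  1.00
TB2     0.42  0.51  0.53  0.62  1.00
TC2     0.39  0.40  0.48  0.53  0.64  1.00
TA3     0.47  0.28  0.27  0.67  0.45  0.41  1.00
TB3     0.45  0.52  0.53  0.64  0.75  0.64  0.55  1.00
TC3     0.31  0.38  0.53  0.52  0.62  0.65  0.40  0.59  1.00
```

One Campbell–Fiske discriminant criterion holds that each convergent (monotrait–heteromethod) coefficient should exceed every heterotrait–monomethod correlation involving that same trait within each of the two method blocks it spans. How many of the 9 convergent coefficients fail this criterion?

5

Each convergent coefficient versus the relevant comparison correlations:
TA (methods 1·2): 0.65 vs {0.35, 0.62, 0.42, 0.53} → pass.
TA (methods 1·3): 0.47 vs {0.35, 0.55, 0.42, 0.40} → fail.
TA (methods 2·3): 0.67 vs {0.62, 0.55, 0.53, 0.40} → pass.
TB (methods 1·2): 0.51 vs {0.35, 0.62, 0.38, 0.64} → fail.
TB (methods 1·3): 0.52 vs {0.35, 0.55, 0.38, 0.59} → fail.
TB (methods 2·3): 0.75 vs {0.62, 0.55, 0.64, 0.59} → pass.
TC (methods 1·2): 0.48 vs {0.42, 0.53, 0.38, 0.64} → fail.
TC (methods 1·3): 0.53 vs {0.42, 0.40, 0.38, 0.59} → fail.
TC (methods 2·3): 0.65 vs {0.53, 0.40, 0.64, 0.59} → pass.
5 of 9 fail.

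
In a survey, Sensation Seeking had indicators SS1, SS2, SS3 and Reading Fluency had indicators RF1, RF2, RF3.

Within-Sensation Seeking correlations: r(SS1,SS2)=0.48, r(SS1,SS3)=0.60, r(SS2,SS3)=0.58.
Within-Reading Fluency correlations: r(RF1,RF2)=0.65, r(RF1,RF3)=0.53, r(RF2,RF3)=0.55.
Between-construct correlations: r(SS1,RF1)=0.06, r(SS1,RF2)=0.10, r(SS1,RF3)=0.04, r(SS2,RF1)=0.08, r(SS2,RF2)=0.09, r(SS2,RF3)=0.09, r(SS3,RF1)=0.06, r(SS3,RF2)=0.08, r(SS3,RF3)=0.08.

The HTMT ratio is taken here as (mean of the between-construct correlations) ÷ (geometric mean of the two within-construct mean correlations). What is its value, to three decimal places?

0.134

Mean between = 0.68/9 = 0.0756.
Mean within-SS = 1.66/3 = 0.5533; mean within-RF = 1.73/3 = 0.5767.
Geometric mean = √(0.5533 × 0.5767) = 0.5649.
HTMT = 0.0756 / 0.5649 = 0.134.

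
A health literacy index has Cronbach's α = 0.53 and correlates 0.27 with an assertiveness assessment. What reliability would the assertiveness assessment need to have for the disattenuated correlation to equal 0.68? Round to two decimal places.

r_true = r_obs / √(r_xx · r_yy) ⇒ 0.68 = 0.27 / √(0.53 · r_yy).
√(0.53 · r_yy) = 0.27 / 0.68 = 0.3971; 0.53 · r_yy = 0.1577; r_yy = 0.1577 / 0.53 ≈ 0.30.

0.30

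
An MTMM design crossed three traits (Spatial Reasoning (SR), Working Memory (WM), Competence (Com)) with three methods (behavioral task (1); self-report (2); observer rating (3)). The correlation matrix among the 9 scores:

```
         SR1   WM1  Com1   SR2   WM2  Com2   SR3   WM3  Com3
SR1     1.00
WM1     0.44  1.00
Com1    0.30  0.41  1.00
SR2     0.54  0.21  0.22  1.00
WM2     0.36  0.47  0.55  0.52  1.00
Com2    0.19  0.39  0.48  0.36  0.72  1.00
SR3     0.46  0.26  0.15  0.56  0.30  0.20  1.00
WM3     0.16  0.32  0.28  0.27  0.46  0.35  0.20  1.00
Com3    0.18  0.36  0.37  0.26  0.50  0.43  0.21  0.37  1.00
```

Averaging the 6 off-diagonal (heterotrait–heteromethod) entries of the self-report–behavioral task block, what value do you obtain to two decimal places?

HTHM values (method 2 × method 1): 0.21, 0.22, 0.36, 0.55, 0.19, 0.39; mean = 1.92/6 = 0.32.

0.32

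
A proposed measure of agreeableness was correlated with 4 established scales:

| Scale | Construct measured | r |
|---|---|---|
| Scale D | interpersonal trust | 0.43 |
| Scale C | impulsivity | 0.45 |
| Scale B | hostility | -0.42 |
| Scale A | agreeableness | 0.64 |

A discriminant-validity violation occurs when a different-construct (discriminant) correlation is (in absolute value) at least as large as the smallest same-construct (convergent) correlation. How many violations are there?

Convergent (same construct = agreeableness): Scale A.
Smallest convergent = 0.64. Discriminant |r|: 0.43, 0.45, 0.42; count ≥ 0.64 → 0.

0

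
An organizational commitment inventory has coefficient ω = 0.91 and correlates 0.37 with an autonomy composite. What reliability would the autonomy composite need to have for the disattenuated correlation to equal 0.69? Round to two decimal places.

0.32

r_true = r_obs / √(r_xx · r_yy) ⇒ 0.69 = 0.37 / √(0.91 · r_yy).
√(0.91 · r_yy) = 0.37 / 0.69 = 0.5362; 0.91 · r_yy = 0.2875; r_yy = 0.2875 / 0.91 ≈ 0.32.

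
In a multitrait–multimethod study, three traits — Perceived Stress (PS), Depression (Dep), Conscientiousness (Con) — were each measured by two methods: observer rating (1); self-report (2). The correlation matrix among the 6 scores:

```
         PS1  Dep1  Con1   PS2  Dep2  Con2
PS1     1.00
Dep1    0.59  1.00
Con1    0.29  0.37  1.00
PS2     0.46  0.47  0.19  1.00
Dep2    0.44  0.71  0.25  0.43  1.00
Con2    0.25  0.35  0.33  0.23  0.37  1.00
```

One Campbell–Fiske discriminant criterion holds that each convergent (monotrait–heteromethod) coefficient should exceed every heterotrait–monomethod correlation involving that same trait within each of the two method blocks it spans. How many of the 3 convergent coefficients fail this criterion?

2

Convergent coefficients and their comparison sets:
PS (methods 1·2): 0.46 vs {0.59, 0.43, 0.29, 0.23} → fail.
Dep (methods 1·2): 0.71 vs {0.59, 0.43, 0.37, 0.37} → pass.
Con (methods 1·2): 0.33 vs {0.29, 0.23, 0.37, 0.37} → fail.
2 of 3 fail.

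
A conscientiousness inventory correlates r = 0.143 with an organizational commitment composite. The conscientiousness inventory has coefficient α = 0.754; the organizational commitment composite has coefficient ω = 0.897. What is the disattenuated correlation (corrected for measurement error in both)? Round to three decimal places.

0.174

r_true = r_obs / √(r_xx · r_yy) = 0.143 / √(0.754 × 0.897) = 0.143 / √0.676338 = 0.143 / 0.8224 ≈ 0.174.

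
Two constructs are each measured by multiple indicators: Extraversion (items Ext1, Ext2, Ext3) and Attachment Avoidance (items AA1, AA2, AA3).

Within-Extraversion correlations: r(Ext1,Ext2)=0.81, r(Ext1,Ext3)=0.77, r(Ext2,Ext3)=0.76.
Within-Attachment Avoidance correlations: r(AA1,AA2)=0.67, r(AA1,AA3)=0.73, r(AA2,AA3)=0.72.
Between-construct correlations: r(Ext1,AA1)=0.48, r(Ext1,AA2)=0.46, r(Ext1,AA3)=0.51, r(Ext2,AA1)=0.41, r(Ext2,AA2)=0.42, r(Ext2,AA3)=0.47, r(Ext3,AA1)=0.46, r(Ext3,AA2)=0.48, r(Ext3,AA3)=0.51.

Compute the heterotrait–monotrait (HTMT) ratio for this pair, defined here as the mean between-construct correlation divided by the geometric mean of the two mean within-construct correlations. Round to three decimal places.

Mean between = 4.20/9 = 0.4667.
Mean within-Ext = 2.34/3 = 0.7800; mean within-AA = 2.12/3 = 0.7067.
Geometric mean = √(0.7800 × 0.7067) = 0.7424.
HTMT = 0.4667 / 0.7424 = 0.629.

0.629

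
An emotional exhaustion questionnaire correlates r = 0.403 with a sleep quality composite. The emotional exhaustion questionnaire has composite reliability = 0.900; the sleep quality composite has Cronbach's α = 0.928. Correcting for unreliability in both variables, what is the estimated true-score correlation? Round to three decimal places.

r_true = r_obs / √(r_xx · r_yy) = 0.403 / √(0.900 × 0.928) = 0.403 / √0.835200 = 0.403 / 0.9139 ≈ 0.441.

0.441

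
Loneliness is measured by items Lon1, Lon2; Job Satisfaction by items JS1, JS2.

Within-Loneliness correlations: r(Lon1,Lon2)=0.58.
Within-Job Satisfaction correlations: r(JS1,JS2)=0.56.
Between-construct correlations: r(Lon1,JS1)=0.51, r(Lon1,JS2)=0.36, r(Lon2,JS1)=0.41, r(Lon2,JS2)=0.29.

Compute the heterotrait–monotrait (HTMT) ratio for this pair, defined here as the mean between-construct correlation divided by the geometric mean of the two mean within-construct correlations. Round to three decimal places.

0.689

Mean heterotrait r = 1.57/4 = 0.3925.
Mean within-Lon = 0.58/1 = 0.5800; mean within-JS = 0.56/1 = 0.5600.
Geometric mean = √(0.5800 × 0.5600) = 0.5699.
HTMT = 0.3925 / 0.5699 = 0.689.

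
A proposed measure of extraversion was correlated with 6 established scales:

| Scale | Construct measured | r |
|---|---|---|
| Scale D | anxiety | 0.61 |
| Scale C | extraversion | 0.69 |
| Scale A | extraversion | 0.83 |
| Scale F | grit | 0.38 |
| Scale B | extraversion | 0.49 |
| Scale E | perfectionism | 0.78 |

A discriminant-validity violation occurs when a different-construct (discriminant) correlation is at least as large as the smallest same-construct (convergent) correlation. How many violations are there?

2

Convergent (same construct = extraversion): Scale C, Scale A, Scale B.
Smallest convergent = 0.49. Discriminant values: 0.61, 0.38, 0.78; count ≥ 0.49 → 2.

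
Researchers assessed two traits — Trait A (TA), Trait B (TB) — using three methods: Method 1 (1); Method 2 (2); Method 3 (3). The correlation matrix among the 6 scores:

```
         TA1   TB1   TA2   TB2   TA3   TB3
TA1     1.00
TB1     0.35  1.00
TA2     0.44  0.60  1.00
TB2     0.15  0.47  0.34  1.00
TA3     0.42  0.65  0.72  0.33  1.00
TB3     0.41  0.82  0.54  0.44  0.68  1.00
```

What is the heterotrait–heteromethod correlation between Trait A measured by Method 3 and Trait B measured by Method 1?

0.65

Different traits and methods: r(TA3, TB1) = 0.65.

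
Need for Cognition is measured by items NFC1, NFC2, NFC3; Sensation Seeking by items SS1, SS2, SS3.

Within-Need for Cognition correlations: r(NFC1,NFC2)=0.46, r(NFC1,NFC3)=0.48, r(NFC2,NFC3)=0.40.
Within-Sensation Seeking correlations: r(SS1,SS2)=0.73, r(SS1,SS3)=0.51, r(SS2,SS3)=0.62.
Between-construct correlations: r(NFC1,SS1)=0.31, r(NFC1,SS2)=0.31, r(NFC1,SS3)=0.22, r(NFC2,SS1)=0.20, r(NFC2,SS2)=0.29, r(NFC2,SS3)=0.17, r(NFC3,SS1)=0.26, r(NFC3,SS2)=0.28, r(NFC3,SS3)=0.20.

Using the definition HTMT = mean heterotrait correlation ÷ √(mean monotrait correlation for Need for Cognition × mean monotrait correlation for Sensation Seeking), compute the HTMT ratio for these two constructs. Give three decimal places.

Between-construct mean = 2.24/9 = 0.2489.
Mean within-NFC = 1.34/3 = 0.4467; mean within-SS = 1.86/3 = 0.6200.
Geometric mean = √(0.4467 × 0.6200) = 0.5263.
HTMT = 0.2489 / 0.5263 = 0.473.

0.473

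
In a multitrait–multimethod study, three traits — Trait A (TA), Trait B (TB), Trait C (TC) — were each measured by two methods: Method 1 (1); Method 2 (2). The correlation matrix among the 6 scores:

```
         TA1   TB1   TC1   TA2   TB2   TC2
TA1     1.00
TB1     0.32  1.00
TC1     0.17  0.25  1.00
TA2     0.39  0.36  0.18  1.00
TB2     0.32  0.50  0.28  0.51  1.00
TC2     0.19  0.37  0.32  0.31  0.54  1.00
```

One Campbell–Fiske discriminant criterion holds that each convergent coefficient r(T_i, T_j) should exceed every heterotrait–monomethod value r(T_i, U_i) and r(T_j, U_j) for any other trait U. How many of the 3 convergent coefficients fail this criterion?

Convergent coefficients and their comparison sets:
TA (methods 1·2): 0.39 vs {0.32, 0.51, 0.17, 0.31} → fail.
TB (methods 1·2): 0.50 vs {0.32, 0.51, 0.25, 0.54} → fail.
TC (methods 1·2): 0.32 vs {0.17, 0.31, 0.25, 0.54} → fail.
3 of 3 fail.

3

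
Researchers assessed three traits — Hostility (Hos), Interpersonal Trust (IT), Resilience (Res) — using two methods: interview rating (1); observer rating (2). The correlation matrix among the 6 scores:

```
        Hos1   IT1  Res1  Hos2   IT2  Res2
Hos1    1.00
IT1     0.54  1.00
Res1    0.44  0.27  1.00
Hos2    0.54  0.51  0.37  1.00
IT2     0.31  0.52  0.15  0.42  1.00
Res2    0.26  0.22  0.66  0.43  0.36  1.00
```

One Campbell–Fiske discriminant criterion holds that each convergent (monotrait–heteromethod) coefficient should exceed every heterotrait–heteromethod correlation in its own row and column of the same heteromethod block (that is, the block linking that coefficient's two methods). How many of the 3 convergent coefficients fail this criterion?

Each convergent coefficient versus the relevant comparison correlations:
Hos (methods 1·2): 0.54 vs {0.31, 0.51, 0.26, 0.37} → pass.
IT (methods 1·2): 0.52 vs {0.51, 0.31, 0.22, 0.15} → pass.
Res (methods 1·2): 0.66 vs {0.37, 0.26, 0.15, 0.22} → pass.
0 of 3 fail.

0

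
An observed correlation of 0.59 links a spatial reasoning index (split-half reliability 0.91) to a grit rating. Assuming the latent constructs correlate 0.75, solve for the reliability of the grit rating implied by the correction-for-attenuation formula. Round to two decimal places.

r_true = r_obs / √(r_xx · r_yy) ⇒ 0.75 = 0.59 / √(0.91 · r_yy).
√(0.91 · r_yy) = 0.59 / 0.75 = 0.7867; 0.91 · r_yy = 0.6189; r_yy = 0.6189 / 0.91 ≈ 0.68.

0.68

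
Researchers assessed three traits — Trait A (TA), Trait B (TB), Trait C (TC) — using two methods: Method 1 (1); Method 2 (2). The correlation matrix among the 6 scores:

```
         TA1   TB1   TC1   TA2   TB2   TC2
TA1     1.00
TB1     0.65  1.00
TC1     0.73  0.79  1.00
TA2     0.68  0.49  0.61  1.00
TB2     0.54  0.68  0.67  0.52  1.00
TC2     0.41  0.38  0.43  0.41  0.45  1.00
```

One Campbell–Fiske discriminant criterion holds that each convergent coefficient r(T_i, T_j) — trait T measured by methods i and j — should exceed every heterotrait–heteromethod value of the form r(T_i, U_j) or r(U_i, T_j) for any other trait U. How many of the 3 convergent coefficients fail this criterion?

Convergent coefficients and their comparison sets:
TA (methods 1·2): 0.68 vs {0.54, 0.49, 0.41, 0.61} → pass.
TB (methods 1·2): 0.68 vs {0.49, 0.54, 0.38, 0.67} → pass.
TC (methods 1·2): 0.43 vs {0.61, 0.41, 0.67, 0.38} → fail.
1 of 3 fail.

1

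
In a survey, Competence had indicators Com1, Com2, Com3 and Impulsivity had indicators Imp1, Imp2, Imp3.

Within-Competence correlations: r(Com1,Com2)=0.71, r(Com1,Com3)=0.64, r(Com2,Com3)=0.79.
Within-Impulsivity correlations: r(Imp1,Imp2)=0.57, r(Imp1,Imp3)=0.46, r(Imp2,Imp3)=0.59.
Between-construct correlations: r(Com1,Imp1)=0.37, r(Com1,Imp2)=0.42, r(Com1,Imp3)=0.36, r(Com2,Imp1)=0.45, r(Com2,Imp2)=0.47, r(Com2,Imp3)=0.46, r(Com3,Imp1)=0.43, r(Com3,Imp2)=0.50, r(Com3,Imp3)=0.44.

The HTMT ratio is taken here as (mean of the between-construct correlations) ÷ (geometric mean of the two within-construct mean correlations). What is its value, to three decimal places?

0.698

Between-construct mean = 3.90/9 = 0.4333.
Mean within-Com = 2.14/3 = 0.7133; mean within-Imp = 1.62/3 = 0.5400.
Geometric mean = √(0.7133 × 0.5400) = 0.6206.
HTMT = 0.4333 / 0.6206 = 0.698.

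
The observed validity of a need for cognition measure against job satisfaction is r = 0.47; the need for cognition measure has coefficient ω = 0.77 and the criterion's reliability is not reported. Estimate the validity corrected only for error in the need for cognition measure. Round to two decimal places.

Single correction: r_c = r_obs / √r_xx = 0.47 / √0.77 = 0.47 / 0.8775 ≈ 0.54.

0.54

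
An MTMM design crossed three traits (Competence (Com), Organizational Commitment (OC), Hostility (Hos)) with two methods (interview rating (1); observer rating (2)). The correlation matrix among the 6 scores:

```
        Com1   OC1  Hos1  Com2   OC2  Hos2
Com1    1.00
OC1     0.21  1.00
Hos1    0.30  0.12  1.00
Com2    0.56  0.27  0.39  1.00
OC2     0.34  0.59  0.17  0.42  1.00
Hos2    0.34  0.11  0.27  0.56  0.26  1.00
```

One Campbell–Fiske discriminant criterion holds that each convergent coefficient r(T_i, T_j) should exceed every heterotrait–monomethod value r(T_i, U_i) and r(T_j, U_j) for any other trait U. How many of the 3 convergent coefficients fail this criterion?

Convergent coefficients and their comparison sets:
Com (methods 1·2): 0.56 vs {0.21, 0.42, 0.30, 0.56} → fail.
OC (methods 1·2): 0.59 vs {0.21, 0.42, 0.12, 0.26} → pass.
Hos (methods 1·2): 0.27 vs {0.30, 0.56, 0.12, 0.26} → fail.
2 of 3 fail.

2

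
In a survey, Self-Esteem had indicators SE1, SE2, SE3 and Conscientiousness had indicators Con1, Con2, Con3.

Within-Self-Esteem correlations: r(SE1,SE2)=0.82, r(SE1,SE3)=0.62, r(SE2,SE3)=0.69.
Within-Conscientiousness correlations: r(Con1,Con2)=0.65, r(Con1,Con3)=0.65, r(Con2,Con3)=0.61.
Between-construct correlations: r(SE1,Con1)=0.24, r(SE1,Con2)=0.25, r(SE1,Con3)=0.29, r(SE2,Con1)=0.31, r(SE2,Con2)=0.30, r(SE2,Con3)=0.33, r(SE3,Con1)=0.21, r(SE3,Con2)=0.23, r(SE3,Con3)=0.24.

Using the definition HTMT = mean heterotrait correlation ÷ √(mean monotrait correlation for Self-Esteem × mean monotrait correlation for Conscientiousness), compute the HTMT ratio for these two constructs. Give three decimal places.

Mean between = 2.40/9 = 0.2667.
Mean within-SE = 2.13/3 = 0.7100; mean within-Con = 1.91/3 = 0.6367.
Geometric mean = √(0.7100 × 0.6367) = 0.6724.
HTMT = 0.2667 / 0.6724 = 0.397.

0.397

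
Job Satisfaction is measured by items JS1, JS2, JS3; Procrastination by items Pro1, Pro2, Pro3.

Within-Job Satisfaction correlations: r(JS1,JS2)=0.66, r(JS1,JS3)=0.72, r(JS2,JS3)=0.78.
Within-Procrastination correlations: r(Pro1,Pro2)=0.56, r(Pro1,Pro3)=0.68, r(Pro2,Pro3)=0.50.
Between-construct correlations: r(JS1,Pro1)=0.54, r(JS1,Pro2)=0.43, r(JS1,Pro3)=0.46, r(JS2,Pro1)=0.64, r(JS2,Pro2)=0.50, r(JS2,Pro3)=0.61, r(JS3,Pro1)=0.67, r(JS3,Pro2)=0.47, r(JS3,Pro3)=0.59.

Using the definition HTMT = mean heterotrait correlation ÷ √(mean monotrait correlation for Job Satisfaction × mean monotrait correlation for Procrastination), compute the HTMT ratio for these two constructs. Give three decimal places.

0.844

Mean heterotrait r = 4.91/9 = 0.5456.
Mean within-JS = 2.16/3 = 0.7200; mean within-Pro = 1.74/3 = 0.5800.
Geometric mean = √(0.7200 × 0.5800) = 0.6462.
HTMT = 0.5456 / 0.6462 = 0.844.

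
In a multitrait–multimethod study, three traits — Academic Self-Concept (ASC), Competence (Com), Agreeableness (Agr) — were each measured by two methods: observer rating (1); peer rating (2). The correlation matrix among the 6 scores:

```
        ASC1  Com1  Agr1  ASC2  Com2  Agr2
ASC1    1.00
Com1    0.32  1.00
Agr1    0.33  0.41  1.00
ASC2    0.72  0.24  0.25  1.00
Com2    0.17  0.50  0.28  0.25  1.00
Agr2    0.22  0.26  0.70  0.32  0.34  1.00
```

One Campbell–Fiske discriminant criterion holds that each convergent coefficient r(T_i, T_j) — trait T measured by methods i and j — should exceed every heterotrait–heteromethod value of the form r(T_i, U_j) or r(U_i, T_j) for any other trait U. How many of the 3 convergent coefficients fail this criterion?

Checking each validity diagonal entry against its comparison values:
ASC (methods 1·2): 0.72 vs {0.17, 0.24, 0.22, 0.25} → pass.
Com (methods 1·2): 0.50 vs {0.24, 0.17, 0.26, 0.28} → pass.
Agr (methods 1·2): 0.70 vs {0.25, 0.22, 0.28, 0.26} → pass.
0 of 3 fail.

0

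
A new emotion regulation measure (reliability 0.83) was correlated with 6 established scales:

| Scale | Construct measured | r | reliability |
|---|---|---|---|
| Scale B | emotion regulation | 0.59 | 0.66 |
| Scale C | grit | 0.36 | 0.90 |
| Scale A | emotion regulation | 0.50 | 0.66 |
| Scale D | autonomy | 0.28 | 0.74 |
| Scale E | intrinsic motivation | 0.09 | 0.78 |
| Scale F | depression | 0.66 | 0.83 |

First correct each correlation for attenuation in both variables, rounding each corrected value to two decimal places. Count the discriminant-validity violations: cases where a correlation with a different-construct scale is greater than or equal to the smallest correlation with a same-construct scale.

1

Disattenuated r (r / √(r_scale · r_new)):
  Scale B (conv): 0.59 / √(0.66·0.83) = 0.80
  Scale C (disc): 0.36 / √(0.90·0.83) = 0.42
  Scale A (conv): 0.50 / √(0.66·0.83) = 0.68
  Scale D (disc): 0.28 / √(0.74·0.83) = 0.36
  Scale E (disc): 0.09 / √(0.78·0.83) = 0.11
  Scale F (disc): 0.66 / √(0.83·0.83) = 0.80
Smallest convergent = 0.68. Discriminant values: 0.42, 0.36, 0.11, 0.80; count ≥ 0.68 → 1.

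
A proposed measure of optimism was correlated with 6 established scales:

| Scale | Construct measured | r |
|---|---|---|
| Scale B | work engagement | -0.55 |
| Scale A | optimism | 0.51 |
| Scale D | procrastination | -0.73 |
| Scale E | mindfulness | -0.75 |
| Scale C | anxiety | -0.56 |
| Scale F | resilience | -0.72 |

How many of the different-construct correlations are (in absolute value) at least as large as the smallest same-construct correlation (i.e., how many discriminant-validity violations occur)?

Convergent (same construct = optimism): Scale A.
Smallest convergent = 0.51. Discriminant |r|: 0.55, 0.73, 0.75, 0.56, 0.72; count ≥ 0.51 → 5.

5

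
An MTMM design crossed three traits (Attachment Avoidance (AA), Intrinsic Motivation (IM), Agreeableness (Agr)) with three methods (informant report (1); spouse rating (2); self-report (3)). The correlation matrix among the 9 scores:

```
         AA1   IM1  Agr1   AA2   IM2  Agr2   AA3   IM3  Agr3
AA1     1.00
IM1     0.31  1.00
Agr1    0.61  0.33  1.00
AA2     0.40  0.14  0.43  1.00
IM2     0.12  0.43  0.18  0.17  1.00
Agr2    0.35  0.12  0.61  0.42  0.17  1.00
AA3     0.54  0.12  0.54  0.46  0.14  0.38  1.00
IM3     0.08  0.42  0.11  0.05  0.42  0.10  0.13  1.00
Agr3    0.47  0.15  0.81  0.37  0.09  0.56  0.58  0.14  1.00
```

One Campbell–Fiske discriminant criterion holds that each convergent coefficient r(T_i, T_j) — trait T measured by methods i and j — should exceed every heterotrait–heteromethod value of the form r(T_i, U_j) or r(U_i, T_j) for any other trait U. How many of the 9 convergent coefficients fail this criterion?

Each convergent coefficient versus the relevant comparison correlations:
AA (methods 1·2): 0.40 vs {0.12, 0.14, 0.35, 0.43} → fail.
AA (methods 1·3): 0.54 vs {0.08, 0.12, 0.47, 0.54} → fail.
AA (methods 2·3): 0.46 vs {0.05, 0.14, 0.37, 0.38} → pass.
IM (methods 1·2): 0.43 vs {0.14, 0.12, 0.12, 0.18} → pass.
IM (methods 1·3): 0.42 vs {0.12, 0.08, 0.15, 0.11} → pass.
IM (methods 2·3): 0.42 vs {0.14, 0.05, 0.09, 0.10} → pass.
Agr (methods 1·2): 0.61 vs {0.43, 0.35, 0.18, 0.12} → pass.
Agr (methods 1·3): 0.81 vs {0.54, 0.47, 0.11, 0.15} → pass.
Agr (methods 2·3): 0.56 vs {0.38, 0.37, 0.10, 0.09} → pass.
2 of 9 fail.

2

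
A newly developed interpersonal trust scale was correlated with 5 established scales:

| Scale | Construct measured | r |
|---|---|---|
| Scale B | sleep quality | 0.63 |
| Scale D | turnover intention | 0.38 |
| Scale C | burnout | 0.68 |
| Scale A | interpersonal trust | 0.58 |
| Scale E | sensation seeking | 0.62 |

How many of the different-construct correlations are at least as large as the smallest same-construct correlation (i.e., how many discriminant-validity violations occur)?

Convergent (same construct = interpersonal trust): Scale A.
Smallest convergent = 0.58. Discriminant values: 0.63, 0.38, 0.68, 0.62; count ≥ 0.58 → 3.

3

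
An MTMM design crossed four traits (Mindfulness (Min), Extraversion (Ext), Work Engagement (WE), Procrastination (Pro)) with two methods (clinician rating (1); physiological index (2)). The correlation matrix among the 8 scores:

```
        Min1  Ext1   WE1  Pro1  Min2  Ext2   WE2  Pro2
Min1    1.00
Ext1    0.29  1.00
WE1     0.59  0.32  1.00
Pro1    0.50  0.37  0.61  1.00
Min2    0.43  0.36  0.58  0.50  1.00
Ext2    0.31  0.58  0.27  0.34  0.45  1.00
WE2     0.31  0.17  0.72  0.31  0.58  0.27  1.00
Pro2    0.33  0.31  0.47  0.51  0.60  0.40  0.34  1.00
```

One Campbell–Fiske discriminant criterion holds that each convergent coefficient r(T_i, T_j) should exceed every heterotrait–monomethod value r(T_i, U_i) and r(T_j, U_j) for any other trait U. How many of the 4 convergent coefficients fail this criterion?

Convergent coefficients and their comparison sets:
Min (methods 1·2): 0.43 vs {0.29, 0.45, 0.59, 0.58, 0.50, 0.60} → fail.
Ext (methods 1·2): 0.58 vs {0.29, 0.45, 0.32, 0.27, 0.37, 0.40} → pass.
WE (methods 1·2): 0.72 vs {0.59, 0.58, 0.32, 0.27, 0.61, 0.34} → pass.
Pro (methods 1·2): 0.51 vs {0.50, 0.60, 0.37, 0.40, 0.61, 0.34} → fail.
2 of 4 fail.

2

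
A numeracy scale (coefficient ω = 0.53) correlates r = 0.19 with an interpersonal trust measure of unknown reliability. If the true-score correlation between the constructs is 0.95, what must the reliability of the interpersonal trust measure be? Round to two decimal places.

r_true = r_obs / √(r_xx · r_yy) ⇒ 0.95 = 0.19 / √(0.53 · r_yy).
√(0.53 · r_yy) = 0.19 / 0.95 = 0.2000; 0.53 · r_yy = 0.0400; r_yy = 0.0400 / 0.53 ≈ 0.08.

0.08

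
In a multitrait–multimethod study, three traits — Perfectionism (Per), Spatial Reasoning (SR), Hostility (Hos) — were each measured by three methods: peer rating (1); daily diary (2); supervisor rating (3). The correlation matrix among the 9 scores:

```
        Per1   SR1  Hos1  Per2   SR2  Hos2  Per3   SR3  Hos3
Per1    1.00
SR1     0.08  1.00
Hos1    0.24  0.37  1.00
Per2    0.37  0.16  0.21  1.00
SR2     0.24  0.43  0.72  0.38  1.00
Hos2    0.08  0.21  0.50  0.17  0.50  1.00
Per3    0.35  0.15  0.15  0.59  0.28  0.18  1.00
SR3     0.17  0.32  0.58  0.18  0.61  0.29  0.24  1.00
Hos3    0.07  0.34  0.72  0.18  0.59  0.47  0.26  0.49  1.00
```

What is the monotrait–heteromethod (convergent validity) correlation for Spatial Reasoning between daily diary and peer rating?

Same trait (SR), different methods: r(SR2, SR1) = 0.43.

0.43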